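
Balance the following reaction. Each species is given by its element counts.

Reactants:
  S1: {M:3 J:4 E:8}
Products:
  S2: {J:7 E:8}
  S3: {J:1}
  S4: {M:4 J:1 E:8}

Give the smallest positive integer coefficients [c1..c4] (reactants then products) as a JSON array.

M: 4·3 = 12 | 1·0+6·0+3·4 = 12
J: 4·4 = 16 | 1·7+6·1+3·1 = 16
E: 4·8 = 32 | 1·8+6·0+3·8 = 32
gcd(4,1,6,3) = 1

Coefficients: [4, 1, 6, 3]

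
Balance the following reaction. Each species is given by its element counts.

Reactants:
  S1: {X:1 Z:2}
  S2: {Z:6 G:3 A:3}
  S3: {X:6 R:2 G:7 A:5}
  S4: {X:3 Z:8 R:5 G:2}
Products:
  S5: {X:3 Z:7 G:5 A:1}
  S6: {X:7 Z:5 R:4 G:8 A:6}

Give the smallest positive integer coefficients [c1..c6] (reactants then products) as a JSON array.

X: 2·1+2·0+5·6+2·3 = 38 | 1·3+5·7 = 38
Z: 2·2+2·6+5·0+2·8 = 32 | 1·7+5·5 = 32
R: 2·0+2·0+5·2+2·5 = 20 | 1·0+5·4 = 20
G: 2·0+2·3+5·7+2·2 = 45 | 1·5+5·8 = 45
A: 2·0+2·3+5·5+2·0 = 31 | 1·1+5·6 = 31
gcd(2,2,5,2,1,5) = 1

Coefficients: [2, 2, 5, 2, 1, 5]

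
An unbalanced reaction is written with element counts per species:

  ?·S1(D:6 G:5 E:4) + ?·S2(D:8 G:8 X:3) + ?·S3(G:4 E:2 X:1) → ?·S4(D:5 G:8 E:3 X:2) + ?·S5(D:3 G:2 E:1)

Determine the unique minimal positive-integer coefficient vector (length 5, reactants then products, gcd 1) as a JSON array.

Coefficients: [2, 2, 4, 5, 1]

D: 2·6+2·8+4·0 = 28 | 5·5+1·3 = 28
G: 2·5+2·8+4·4 = 42 | 5·8+1·2 = 42
E: 2·4+2·0+4·2 = 16 | 5·3+1·1 = 16
X: 2·0+2·3+4·1 = 10 | 5·2+1·0 = 10
gcd(2,2,4,5,1) = 1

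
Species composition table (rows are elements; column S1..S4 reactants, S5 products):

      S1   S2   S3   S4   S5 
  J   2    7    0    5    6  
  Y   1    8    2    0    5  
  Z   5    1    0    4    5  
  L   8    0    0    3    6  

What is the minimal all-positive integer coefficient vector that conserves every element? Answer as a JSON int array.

J: 3·2+2·7+3·0+2·5 = 30 | 5·6 = 30
Y: 3·1+2·8+3·2+2·0 = 25 | 5·5 = 25
Z: 3·5+2·1+3·0+2·4 = 25 | 5·5 = 25
L: 3·8+2·0+3·0+2·3 = 30 | 5·6 = 30
gcd(3,2,3,2,5) = 1

Coefficients: [3, 2, 3, 2, 5]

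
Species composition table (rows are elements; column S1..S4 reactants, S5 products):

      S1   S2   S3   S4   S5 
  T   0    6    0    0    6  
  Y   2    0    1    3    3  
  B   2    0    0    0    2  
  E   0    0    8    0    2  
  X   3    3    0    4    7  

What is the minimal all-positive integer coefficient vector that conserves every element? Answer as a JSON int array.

Coefficients: [4, 4, 1, 1, 4]

T: 4·0+4·6+1·0+1·0 = 24 | 4·6 = 24
Y: 4·2+4·0+1·1+1·3 = 12 | 4·3 = 12
B: 4·2+4·0+1·0+1·0 = 8 | 4·2 = 8
E: 4·0+4·0+1·8+1·0 = 8 | 4·2 = 8
X: 4·3+4·3+1·0+1·4 = 28 | 4·7 = 28
gcd(4,4,1,1,4) = 1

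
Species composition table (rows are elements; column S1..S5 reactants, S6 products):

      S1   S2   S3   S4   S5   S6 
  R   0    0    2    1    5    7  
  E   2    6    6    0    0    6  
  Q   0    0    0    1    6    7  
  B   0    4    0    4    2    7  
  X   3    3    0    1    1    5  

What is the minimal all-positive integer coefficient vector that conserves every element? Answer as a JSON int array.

R: 3·0+1·0+2·2+4·1+4·5 = 28 | 4·7 = 28
E: 3·2+1·6+2·6+4·0+4·0 = 24 | 4·6 = 24
Q: 3·0+1·0+2·0+4·1+4·6 = 28 | 4·7 = 28
B: 3·0+1·4+2·0+4·4+4·2 = 28 | 4·7 = 28
X: 3·3+1·3+2·0+4·1+4·1 = 20 | 4·5 = 20
gcd(3,1,2,4,4,4) = 1

Coefficients: [3, 1, 2, 4, 4, 4]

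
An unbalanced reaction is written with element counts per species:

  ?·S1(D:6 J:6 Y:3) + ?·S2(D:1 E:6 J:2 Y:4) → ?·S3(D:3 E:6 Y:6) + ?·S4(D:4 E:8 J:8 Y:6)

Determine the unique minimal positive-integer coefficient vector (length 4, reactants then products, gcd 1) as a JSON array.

Coefficients: [2, 6, 2, 3]

D: 2·6+6·1 = 18 | 2·3+3·4 = 18
E: 2·0+6·6 = 36 | 2·6+3·8 = 36
J: 2·6+6·2 = 24 | 2·0+3·8 = 24
Y: 2·3+6·4 = 30 | 2·6+3·6 = 30
gcd(2,6,2,3) = 1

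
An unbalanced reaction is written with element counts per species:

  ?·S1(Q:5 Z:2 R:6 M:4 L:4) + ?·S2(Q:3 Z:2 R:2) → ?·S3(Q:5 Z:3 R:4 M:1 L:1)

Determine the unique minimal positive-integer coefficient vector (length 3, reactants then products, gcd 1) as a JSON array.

Coefficients: [1, 5, 4]

Q: 1·5+5·3 = 20 | 4·5 = 20
Z: 1·2+5·2 = 12 | 4·3 = 12
R: 1·6+5·2 = 16 | 4·4 = 16
M: 1·4+5·0 = 4 | 4·1 = 4
L: 1·4+5·0 = 4 | 4·1 = 4
gcd(1,5,4) = 1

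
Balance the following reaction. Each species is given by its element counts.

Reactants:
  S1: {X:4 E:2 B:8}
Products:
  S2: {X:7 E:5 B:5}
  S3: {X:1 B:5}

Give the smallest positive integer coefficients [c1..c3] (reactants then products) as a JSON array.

Coefficients: [5, 2, 6]

X: 5·4 = 20 | 2·7+6·1 = 20
E: 5·2 = 10 | 2·5+6·0 = 10
B: 5·8 = 40 | 2·5+6·5 = 40
gcd(5,2,6) = 1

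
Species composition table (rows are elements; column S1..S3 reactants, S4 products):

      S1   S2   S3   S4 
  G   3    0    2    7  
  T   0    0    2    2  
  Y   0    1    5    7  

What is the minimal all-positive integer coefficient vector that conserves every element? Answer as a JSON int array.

Coefficients: [5, 6, 3, 3]

G: 5·3+6·0+3·2 = 21 | 3·7 = 21
T: 5·0+6·0+3·2 = 6 | 3·2 = 6
Y: 5·0+6·1+3·5 = 21 | 3·7 = 21
gcd(5,6,3,3) = 1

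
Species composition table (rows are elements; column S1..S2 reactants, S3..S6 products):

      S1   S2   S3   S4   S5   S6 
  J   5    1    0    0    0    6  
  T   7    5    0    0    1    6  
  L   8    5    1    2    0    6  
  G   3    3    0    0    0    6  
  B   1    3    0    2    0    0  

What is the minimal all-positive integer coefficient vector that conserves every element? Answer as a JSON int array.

J: 1·5+1·1 = 6 | 3·0+2·0+6·0+1·6 = 6
T: 1·7+1·5 = 12 | 3·0+2·0+6·1+1·6 = 12
L: 1·8+1·5 = 13 | 3·1+2·2+6·0+1·6 = 13
G: 1·3+1·3 = 6 | 3·0+2·0+6·0+1·6 = 6
B: 1·1+1·3 = 4 | 3·0+2·2+6·0+1·0 = 4
gcd(1,1,3,2,6,1) = 1

Coefficients: [1, 1, 3, 2, 6, 1]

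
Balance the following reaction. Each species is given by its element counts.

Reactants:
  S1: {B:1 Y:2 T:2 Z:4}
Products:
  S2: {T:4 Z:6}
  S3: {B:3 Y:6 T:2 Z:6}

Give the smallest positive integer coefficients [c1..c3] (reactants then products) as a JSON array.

Coefficients: [3, 1, 1]

B: 3·1 = 3 | 1·0+1·3 = 3
Y: 3·2 = 6 | 1·0+1·6 = 6
T: 3·2 = 6 | 1·4+1·2 = 6
Z: 3·4 = 12 | 1·6+1·6 = 12
gcd(3,1,1) = 1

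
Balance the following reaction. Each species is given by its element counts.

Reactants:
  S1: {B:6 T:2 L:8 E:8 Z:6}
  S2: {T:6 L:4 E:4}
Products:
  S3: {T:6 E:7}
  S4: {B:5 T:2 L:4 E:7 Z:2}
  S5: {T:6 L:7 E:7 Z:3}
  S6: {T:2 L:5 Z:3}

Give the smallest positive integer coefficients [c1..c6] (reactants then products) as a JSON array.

B: 5·6+4·0 = 30 | 1·0+6·5+1·0+5·0 = 30
T: 5·2+4·6 = 34 | 1·6+6·2+1·6+5·2 = 34
L: 5·8+4·4 = 56 | 1·0+6·4+1·7+5·5 = 56
E: 5·8+4·4 = 56 | 1·7+6·7+1·7+5·0 = 56
Z: 5·6+4·0 = 30 | 1·0+6·2+1·3+5·3 = 30
gcd(5,4,1,6,1,5) = 1

Coefficients: [5, 4, 1, 6, 1, 5]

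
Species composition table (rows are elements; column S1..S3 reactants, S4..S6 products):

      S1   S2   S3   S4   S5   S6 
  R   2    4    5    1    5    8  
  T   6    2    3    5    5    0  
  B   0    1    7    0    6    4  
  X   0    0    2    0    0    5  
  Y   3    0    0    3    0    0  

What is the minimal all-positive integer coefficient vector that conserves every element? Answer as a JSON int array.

Coefficients: [4, 3, 5, 4, 5, 2]

R: 4·2+3·4+5·5 = 45 | 4·1+5·5+2·8 = 45
T: 4·6+3·2+5·3 = 45 | 4·5+5·5+2·0 = 45
B: 4·0+3·1+5·7 = 38 | 4·0+5·6+2·4 = 38
X: 4·0+3·0+5·2 = 10 | 4·0+5·0+2·5 = 10
Y: 4·3+3·0+5·0 = 12 | 4·3+5·0+2·0 = 12
gcd(4,3,5,4,5,2) = 1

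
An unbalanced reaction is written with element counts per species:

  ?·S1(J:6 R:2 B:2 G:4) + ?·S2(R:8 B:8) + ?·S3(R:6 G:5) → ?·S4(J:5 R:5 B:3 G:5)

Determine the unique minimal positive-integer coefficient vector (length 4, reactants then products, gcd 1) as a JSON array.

J: 5·6+1·0+2·0 = 30 | 6·5 = 30
R: 5·2+1·8+2·6 = 30 | 6·5 = 30
B: 5·2+1·8+2·0 = 18 | 6·3 = 18
G: 5·4+1·0+2·5 = 30 | 6·5 = 30
gcd(5,1,2,6) = 1

Coefficients: [5, 1, 2, 6]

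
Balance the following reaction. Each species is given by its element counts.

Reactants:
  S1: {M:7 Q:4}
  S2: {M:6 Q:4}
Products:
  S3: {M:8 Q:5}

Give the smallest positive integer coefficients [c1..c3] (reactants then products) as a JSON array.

Coefficients: [2, 3, 4]

M: 2·7+3·6 = 32 | 4·8 = 32
Q: 2·4+3·4 = 20 | 4·5 = 20
gcd(2,3,4) = 1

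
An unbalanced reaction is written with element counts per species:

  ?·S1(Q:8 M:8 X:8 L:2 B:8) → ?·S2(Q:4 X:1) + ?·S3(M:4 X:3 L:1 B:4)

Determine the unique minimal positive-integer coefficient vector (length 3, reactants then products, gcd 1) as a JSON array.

Coefficients: [1, 2, 2]

Q: 1·8 = 8 | 2·4+2·0 = 8
M: 1·8 = 8 | 2·0+2·4 = 8
X: 1·8 = 8 | 2·1+2·3 = 8
L: 1·2 = 2 | 2·0+2·1 = 2
B: 1·8 = 8 | 2·0+2·4 = 8
gcd(1,2,2) = 1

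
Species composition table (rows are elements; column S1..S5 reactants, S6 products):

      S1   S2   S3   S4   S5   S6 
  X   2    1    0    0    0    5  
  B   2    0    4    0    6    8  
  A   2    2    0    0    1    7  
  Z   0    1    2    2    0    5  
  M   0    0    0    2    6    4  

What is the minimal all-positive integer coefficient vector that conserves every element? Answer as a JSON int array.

X: 5·2+5·1+2·0+3·0+1·0 = 15 | 3·5 = 15
B: 5·2+5·0+2·4+3·0+1·6 = 24 | 3·8 = 24
A: 5·2+5·2+2·0+3·0+1·1 = 21 | 3·7 = 21
Z: 5·0+5·1+2·2+3·2+1·0 = 15 | 3·5 = 15
M: 5·0+5·0+2·0+3·2+1·6 = 12 | 3·4 = 12
gcd(5,5,2,3,1,3) = 1

Coefficients: [5, 5, 2, 3, 1, 3]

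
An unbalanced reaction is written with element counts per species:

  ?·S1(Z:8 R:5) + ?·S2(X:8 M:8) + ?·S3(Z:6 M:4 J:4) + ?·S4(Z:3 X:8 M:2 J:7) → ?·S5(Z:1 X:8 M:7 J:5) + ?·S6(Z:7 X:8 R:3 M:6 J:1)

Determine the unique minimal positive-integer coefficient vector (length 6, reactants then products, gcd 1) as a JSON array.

Coefficients: [3, 6, 1, 3, 4, 5]

Z: 3·8+6·0+1·6+3·3 = 39 | 4·1+5·7 = 39
X: 3·0+6·8+1·0+3·8 = 72 | 4·8+5·8 = 72
R: 3·5+6·0+1·0+3·0 = 15 | 4·0+5·3 = 15
M: 3·0+6·8+1·4+3·2 = 58 | 4·7+5·6 = 58
J: 3·0+6·0+1·4+3·7 = 25 | 4·5+5·1 = 25
gcd(3,6,1,3,4,5) = 1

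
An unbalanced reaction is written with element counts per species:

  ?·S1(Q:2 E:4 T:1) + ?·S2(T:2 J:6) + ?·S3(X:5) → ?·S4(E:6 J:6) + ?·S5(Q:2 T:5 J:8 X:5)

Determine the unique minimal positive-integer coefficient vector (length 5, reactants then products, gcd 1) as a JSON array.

Coefficients: [3, 6, 3, 2, 3]

Q: 3·2+6·0+3·0 = 6 | 2·0+3·2 = 6
E: 3·4+6·0+3·0 = 12 | 2·6+3·0 = 12
T: 3·1+6·2+3·0 = 15 | 2·0+3·5 = 15
J: 3·0+6·6+3·0 = 36 | 2·6+3·8 = 36
X: 3·0+6·0+3·5 = 15 | 2·0+3·5 = 15
gcd(3,6,3,2,3) = 1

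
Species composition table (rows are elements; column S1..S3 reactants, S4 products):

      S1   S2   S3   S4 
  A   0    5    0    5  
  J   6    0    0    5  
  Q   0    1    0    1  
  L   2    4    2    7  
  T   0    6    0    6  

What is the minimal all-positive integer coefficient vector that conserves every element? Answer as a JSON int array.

A: 5·0+6·5+4·0 = 30 | 6·5 = 30
J: 5·6+6·0+4·0 = 30 | 6·5 = 30
Q: 5·0+6·1+4·0 = 6 | 6·1 = 6
L: 5·2+6·4+4·2 = 42 | 6·7 = 42
T: 5·0+6·6+4·0 = 36 | 6·6 = 36
gcd(5,6,4,6) = 1

Coefficients: [5, 6, 4, 6]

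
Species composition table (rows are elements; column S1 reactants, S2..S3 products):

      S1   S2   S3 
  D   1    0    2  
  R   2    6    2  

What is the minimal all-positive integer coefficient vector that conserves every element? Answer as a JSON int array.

Coefficients: [6, 1, 3]

D: 6·1 = 6 | 1·0+3·2 = 6
R: 6·2 = 12 | 1·6+3·2 = 12
gcd(6,1,3) = 1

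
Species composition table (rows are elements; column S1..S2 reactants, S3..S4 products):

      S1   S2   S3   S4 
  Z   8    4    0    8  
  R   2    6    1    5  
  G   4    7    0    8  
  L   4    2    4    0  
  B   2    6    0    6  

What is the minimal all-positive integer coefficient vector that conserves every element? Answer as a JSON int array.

Coefficients: [3, 4, 5, 5]

Z: 3·8+4·4 = 40 | 5·0+5·8 = 40
R: 3·2+4·6 = 30 | 5·1+5·5 = 30
G: 3·4+4·7 = 40 | 5·0+5·8 = 40
L: 3·4+4·2 = 20 | 5·4+5·0 = 20
B: 3·2+4·6 = 30 | 5·0+5·6 = 30
gcd(3,4,5,5) = 1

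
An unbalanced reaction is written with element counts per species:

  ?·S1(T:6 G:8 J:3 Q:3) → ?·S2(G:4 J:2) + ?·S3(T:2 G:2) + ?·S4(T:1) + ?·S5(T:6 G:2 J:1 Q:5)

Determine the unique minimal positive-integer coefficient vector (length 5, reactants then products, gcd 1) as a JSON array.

T: 5·6 = 30 | 6·0+5·2+2·1+3·6 = 30
G: 5·8 = 40 | 6·4+5·2+2·0+3·2 = 40
J: 5·3 = 15 | 6·2+5·0+2·0+3·1 = 15
Q: 5·3 = 15 | 6·0+5·0+2·0+3·5 = 15
gcd(5,6,5,2,3) = 1

Coefficients: [5, 6, 5, 2, 3]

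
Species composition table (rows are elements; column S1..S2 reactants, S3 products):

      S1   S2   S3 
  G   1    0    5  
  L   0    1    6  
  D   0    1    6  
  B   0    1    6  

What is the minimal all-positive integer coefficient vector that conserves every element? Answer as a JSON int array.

Coefficients: [5, 6, 1]

G: 5·1+6·0 = 5 | 1·5 = 5
L: 5·0+6·1 = 6 | 1·6 = 6
D: 5·0+6·1 = 6 | 1·6 = 6
B: 5·0+6·1 = 6 | 1·6 = 6
gcd(5,6,1) = 1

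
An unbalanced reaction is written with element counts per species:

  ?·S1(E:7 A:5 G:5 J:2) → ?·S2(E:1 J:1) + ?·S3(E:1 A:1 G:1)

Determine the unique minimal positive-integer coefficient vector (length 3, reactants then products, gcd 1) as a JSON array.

Coefficients: [1, 2, 5]

E: 1·7 = 7 | 2·1+5·1 = 7
A: 1·5 = 5 | 2·0+5·1 = 5
G: 1·5 = 5 | 2·0+5·1 = 5
J: 1·2 = 2 | 2·1+5·0 = 2
gcd(1,2,5) = 1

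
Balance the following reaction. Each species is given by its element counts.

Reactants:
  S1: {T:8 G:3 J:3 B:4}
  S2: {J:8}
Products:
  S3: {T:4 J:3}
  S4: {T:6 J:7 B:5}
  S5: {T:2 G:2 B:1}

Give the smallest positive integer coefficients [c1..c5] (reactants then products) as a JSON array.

Coefficients: [4, 1, 2, 2, 6]

T: 4·8+1·0 = 32 | 2·4+2·6+6·2 = 32
G: 4·3+1·0 = 12 | 2·0+2·0+6·2 = 12
J: 4·3+1·8 = 20 | 2·3+2·7+6·0 = 20
B: 4·4+1·0 = 16 | 2·0+2·5+6·1 = 16
gcd(4,1,2,2,6) = 1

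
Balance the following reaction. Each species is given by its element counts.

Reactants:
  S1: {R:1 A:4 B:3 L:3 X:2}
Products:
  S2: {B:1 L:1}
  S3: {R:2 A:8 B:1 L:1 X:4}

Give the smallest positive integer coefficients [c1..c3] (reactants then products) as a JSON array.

R: 2·1 = 2 | 5·0+1·2 = 2
A: 2·4 = 8 | 5·0+1·8 = 8
B: 2·3 = 6 | 5·1+1·1 = 6
L: 2·3 = 6 | 5·1+1·1 = 6
X: 2·2 = 4 | 5·0+1·4 = 4
gcd(2,5,1) = 1

Coefficients: [2, 5, 1]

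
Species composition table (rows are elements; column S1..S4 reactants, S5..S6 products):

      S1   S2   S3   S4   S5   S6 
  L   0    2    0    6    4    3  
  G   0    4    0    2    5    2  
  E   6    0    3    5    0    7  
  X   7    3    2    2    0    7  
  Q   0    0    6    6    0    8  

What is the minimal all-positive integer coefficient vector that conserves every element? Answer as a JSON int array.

Coefficients: [2, 4, 5, 3, 2, 6]

L: 2·0+4·2+5·0+3·6 = 26 | 2·4+6·3 = 26
G: 2·0+4·4+5·0+3·2 = 22 | 2·5+6·2 = 22
E: 2·6+4·0+5·3+3·5 = 42 | 2·0+6·7 = 42
X: 2·7+4·3+5·2+3·2 = 42 | 2·0+6·7 = 42
Q: 2·0+4·0+5·6+3·6 = 48 | 2·0+6·8 = 48
gcd(2,4,5,3,2,6) = 1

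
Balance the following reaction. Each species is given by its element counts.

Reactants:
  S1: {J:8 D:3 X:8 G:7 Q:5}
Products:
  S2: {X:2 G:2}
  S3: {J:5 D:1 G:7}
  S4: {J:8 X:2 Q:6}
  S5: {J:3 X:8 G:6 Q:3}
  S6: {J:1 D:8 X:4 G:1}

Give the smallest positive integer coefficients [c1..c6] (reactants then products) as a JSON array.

J: 6·8 = 48 | 1·0+2·5+3·8+4·3+2·1 = 48
D: 6·3 = 18 | 1·0+2·1+3·0+4·0+2·8 = 18
X: 6·8 = 48 | 1·2+2·0+3·2+4·8+2·4 = 48
G: 6·7 = 42 | 1·2+2·7+3·0+4·6+2·1 = 42
Q: 6·5 = 30 | 1·0+2·0+3·6+4·3+2·0 = 30
gcd(6,1,2,3,4,2) = 1

Coefficients: [6, 1, 2, 3, 4, 2]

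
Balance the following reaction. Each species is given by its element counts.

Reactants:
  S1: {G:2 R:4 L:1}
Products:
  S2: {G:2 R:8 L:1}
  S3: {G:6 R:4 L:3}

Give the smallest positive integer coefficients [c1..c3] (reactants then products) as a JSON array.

G: 5·2 = 10 | 2·2+1·6 = 10
R: 5·4 = 20 | 2·8+1·4 = 20
L: 5·1 = 5 | 2·1+1·3 = 5
gcd(5,2,1) = 1

Coefficients: [5, 2, 1]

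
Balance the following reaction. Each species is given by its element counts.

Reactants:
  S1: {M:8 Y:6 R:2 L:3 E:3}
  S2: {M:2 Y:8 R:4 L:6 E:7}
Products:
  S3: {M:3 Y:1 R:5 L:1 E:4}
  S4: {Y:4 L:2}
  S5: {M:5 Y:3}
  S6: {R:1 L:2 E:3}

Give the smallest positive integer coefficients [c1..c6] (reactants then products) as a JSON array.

Coefficients: [4, 2, 2, 5, 6, 6]

M: 4·8+2·2 = 36 | 2·3+5·0+6·5+6·0 = 36
Y: 4·6+2·8 = 40 | 2·1+5·4+6·3+6·0 = 40
R: 4·2+2·4 = 16 | 2·5+5·0+6·0+6·1 = 16
L: 4·3+2·6 = 24 | 2·1+5·2+6·0+6·2 = 24
E: 4·3+2·7 = 26 | 2·4+5·0+6·0+6·3 = 26
gcd(4,2,2,5,6,6) = 1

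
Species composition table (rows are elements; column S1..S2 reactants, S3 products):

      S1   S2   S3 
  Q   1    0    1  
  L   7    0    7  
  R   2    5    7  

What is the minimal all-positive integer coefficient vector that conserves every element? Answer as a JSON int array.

Q: 1·1+1·0 = 1 | 1·1 = 1
L: 1·7+1·0 = 7 | 1·7 = 7
R: 1·2+1·5 = 7 | 1·7 = 7
gcd(1,1,1) = 1

Coefficients: [1, 1, 1]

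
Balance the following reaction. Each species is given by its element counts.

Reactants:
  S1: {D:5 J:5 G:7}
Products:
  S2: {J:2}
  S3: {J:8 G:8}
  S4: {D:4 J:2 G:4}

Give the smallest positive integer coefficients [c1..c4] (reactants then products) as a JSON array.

D: 4·5 = 20 | 1·0+1·0+5·4 = 20
J: 4·5 = 20 | 1·2+1·8+5·2 = 20
G: 4·7 = 28 | 1·0+1·8+5·4 = 28
gcd(4,1,1,5) = 1

Coefficients: [4, 1, 1, 5]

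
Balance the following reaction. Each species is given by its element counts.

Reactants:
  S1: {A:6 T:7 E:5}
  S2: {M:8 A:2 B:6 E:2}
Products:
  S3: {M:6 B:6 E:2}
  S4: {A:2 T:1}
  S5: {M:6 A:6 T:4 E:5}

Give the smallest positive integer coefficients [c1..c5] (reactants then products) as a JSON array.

Coefficients: [1, 3, 3, 3, 1]

M: 1·0+3·8 = 24 | 3·6+3·0+1·6 = 24
A: 1·6+3·2 = 12 | 3·0+3·2+1·6 = 12
B: 1·0+3·6 = 18 | 3·6+3·0+1·0 = 18
T: 1·7+3·0 = 7 | 3·0+3·1+1·4 = 7
E: 1·5+3·2 = 11 | 3·2+3·0+1·5 = 11
gcd(1,3,3,3,1) = 1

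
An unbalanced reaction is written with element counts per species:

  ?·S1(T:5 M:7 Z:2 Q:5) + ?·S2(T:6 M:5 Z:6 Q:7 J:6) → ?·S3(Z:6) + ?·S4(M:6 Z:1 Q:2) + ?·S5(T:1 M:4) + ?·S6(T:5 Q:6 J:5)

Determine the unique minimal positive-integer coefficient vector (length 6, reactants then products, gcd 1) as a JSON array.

T: 1·5+5·6 = 35 | 5·0+2·0+5·1+6·5 = 35
M: 1·7+5·5 = 32 | 5·0+2·6+5·4+6·0 = 32
Z: 1·2+5·6 = 32 | 5·6+2·1+5·0+6·0 = 32
Q: 1·5+5·7 = 40 | 5·0+2·2+5·0+6·6 = 40
J: 1·0+5·6 = 30 | 5·0+2·0+5·0+6·5 = 30
gcd(1,5,5,2,5,6) = 1

Coefficients: [1, 5, 5, 2, 5, 6]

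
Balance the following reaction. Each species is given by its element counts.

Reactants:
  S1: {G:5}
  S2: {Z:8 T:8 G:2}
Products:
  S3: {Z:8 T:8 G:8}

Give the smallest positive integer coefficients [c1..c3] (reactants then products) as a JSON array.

Z: 6·0+5·8 = 40 | 5·8 = 40
T: 6·0+5·8 = 40 | 5·8 = 40
G: 6·5+5·2 = 40 | 5·8 = 40
gcd(6,5,5) = 1

Coefficients: [6, 5, 5]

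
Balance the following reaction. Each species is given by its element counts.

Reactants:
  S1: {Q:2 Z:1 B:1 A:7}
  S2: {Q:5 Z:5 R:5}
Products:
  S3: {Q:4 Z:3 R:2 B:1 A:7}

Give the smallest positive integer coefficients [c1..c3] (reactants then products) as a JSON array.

Coefficients: [5, 2, 5]

Q: 5·2+2·5 = 20 | 5·4 = 20
Z: 5·1+2·5 = 15 | 5·3 = 15
R: 5·0+2·5 = 10 | 5·2 = 10
B: 5·1+2·0 = 5 | 5·1 = 5
A: 5·7+2·0 = 35 | 5·7 = 35
gcd(5,2,5) = 1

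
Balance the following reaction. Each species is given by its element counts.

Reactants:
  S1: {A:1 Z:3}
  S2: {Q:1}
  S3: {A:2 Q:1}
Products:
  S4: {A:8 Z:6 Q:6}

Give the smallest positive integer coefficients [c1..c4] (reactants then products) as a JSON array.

A: 2·1+3·0+3·2 = 8 | 1·8 = 8
Z: 2·3+3·0+3·0 = 6 | 1·6 = 6
Q: 2·0+3·1+3·1 = 6 | 1·6 = 6
gcd(2,3,3,1) = 1

Coefficients: [2, 3, 3, 1]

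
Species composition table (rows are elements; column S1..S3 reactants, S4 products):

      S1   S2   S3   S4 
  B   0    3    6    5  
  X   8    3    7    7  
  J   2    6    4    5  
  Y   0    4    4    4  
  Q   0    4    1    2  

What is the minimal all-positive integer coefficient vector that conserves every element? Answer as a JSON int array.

Coefficients: [1, 2, 4, 6]

B: 1·0+2·3+4·6 = 30 | 6·5 = 30
X: 1·8+2·3+4·7 = 42 | 6·7 = 42
J: 1·2+2·6+4·4 = 30 | 6·5 = 30
Y: 1·0+2·4+4·4 = 24 | 6·4 = 24
Q: 1·0+2·4+4·1 = 12 | 6·2 = 12
gcd(1,2,4,6) = 1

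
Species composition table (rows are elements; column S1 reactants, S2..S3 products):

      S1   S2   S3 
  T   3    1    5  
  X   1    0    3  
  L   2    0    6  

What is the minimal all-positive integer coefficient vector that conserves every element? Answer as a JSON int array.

T: 3·3 = 9 | 4·1+1·5 = 9
X: 3·1 = 3 | 4·0+1·3 = 3
L: 3·2 = 6 | 4·0+1·6 = 6
gcd(3,4,1) = 1

Coefficients: [3, 4, 1]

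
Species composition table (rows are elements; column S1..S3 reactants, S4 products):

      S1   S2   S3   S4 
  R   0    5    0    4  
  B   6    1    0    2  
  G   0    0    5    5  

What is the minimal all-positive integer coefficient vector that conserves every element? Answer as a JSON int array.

R: 1·0+4·5+5·0 = 20 | 5·4 = 20
B: 1·6+4·1+5·0 = 10 | 5·2 = 10
G: 1·0+4·0+5·5 = 25 | 5·5 = 25
gcd(1,4,5,5) = 1

Coefficients: [1, 4, 5, 5]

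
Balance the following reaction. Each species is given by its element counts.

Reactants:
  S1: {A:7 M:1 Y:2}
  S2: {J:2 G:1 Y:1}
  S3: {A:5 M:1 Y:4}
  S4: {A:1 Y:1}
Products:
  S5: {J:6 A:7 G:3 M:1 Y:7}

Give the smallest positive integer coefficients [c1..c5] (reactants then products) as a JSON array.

J: 1·0+6·2+1·0+2·0 = 12 | 2·6 = 12
A: 1·7+6·0+1·5+2·1 = 14 | 2·7 = 14
G: 1·0+6·1+1·0+2·0 = 6 | 2·3 = 6
M: 1·1+6·0+1·1+2·0 = 2 | 2·1 = 2
Y: 1·2+6·1+1·4+2·1 = 14 | 2·7 = 14
gcd(1,6,1,2,2) = 1

Coefficients: [1, 6, 1, 2, 2]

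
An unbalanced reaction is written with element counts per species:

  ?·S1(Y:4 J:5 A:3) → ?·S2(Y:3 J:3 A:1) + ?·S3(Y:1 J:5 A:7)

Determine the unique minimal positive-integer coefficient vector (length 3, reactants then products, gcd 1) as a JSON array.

Coefficients: [4, 5, 1]

Y: 4·4 = 16 | 5·3+1·1 = 16
J: 4·5 = 20 | 5·3+1·5 = 20
A: 4·3 = 12 | 5·1+1·7 = 12
gcd(4,5,1) = 1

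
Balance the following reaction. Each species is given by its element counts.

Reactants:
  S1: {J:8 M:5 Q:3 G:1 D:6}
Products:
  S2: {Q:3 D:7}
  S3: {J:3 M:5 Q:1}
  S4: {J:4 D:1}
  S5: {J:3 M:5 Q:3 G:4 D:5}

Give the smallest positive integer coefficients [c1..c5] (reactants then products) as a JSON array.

J: 4·8 = 32 | 2·0+3·3+5·4+1·3 = 32
M: 4·5 = 20 | 2·0+3·5+5·0+1·5 = 20
Q: 4·3 = 12 | 2·3+3·1+5·0+1·3 = 12
G: 4·1 = 4 | 2·0+3·0+5·0+1·4 = 4
D: 4·6 = 24 | 2·7+3·0+5·1+1·5 = 24
gcd(4,2,3,5,1) = 1

Coefficients: [4, 2, 3, 5, 1]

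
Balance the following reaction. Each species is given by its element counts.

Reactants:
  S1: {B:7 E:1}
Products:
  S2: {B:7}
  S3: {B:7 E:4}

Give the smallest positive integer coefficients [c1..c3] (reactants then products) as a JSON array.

Coefficients: [4, 3, 1]

B: 4·7 = 28 | 3·7+1·7 = 28
E: 4·1 = 4 | 3·0+1·4 = 4
gcd(4,3,1) = 1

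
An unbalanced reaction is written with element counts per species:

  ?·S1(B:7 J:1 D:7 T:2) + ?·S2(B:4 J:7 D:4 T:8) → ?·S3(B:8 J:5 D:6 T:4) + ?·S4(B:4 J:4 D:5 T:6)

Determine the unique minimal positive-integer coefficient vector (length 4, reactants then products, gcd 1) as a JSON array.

Coefficients: [4, 5, 3, 6]

B: 4·7+5·4 = 48 | 3·8+6·4 = 48
J: 4·1+5·7 = 39 | 3·5+6·4 = 39
D: 4·7+5·4 = 48 | 3·6+6·5 = 48
T: 4·2+5·8 = 48 | 3·4+6·6 = 48
gcd(4,5,3,6) = 1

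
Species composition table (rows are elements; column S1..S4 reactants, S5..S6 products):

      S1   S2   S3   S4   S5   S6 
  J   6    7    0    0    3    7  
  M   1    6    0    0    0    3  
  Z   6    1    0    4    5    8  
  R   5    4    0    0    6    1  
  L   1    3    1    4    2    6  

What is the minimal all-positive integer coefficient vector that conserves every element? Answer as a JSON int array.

J: 6·6+1·7+5·0+5·0 = 43 | 5·3+4·7 = 43
M: 6·1+1·6+5·0+5·0 = 12 | 5·0+4·3 = 12
Z: 6·6+1·1+5·0+5·4 = 57 | 5·5+4·8 = 57
R: 6·5+1·4+5·0+5·0 = 34 | 5·6+4·1 = 34
L: 6·1+1·3+5·1+5·4 = 34 | 5·2+4·6 = 34
gcd(6,1,5,5,5,4) = 1

Coefficients: [6, 1, 5, 5, 5, 4]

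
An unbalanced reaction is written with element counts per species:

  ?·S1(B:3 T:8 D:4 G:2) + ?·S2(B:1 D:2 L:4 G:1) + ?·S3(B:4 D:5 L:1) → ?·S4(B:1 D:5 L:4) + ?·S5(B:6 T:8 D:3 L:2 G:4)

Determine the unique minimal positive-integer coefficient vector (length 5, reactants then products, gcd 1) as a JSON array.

B: 3·3+6·1+2·4 = 23 | 5·1+3·6 = 23
T: 3·8+6·0+2·0 = 24 | 5·0+3·8 = 24
D: 3·4+6·2+2·5 = 34 | 5·5+3·3 = 34
L: 3·0+6·4+2·1 = 26 | 5·4+3·2 = 26
G: 3·2+6·1+2·0 = 12 | 5·0+3·4 = 12
gcd(3,6,2,5,3) = 1

Coefficients: [3, 6, 2, 5, 3]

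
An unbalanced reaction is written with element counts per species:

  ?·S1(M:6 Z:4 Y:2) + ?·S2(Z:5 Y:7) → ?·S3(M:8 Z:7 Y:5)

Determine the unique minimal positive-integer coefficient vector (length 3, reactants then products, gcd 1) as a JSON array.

M: 4·6+1·0 = 24 | 3·8 = 24
Z: 4·4+1·5 = 21 | 3·7 = 21
Y: 4·2+1·7 = 15 | 3·5 = 15
gcd(4,1,3) = 1

Coefficients: [4, 1, 3]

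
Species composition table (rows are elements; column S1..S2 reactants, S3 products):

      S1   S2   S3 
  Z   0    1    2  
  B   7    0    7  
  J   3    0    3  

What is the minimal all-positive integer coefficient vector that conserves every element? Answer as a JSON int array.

Z: 1·0+2·1 = 2 | 1·2 = 2
B: 1·7+2·0 = 7 | 1·7 = 7
J: 1·3+2·0 = 3 | 1·3 = 3
gcd(1,2,1) = 1

Coefficients: [1, 2, 1]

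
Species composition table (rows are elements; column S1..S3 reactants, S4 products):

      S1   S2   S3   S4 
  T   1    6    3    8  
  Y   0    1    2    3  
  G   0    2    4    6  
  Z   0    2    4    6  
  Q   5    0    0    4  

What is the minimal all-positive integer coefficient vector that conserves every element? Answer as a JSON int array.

T: 4·1+3·6+6·3 = 40 | 5·8 = 40
Y: 4·0+3·1+6·2 = 15 | 5·3 = 15
G: 4·0+3·2+6·4 = 30 | 5·6 = 30
Z: 4·0+3·2+6·4 = 30 | 5·6 = 30
Q: 4·5+3·0+6·0 = 20 | 5·4 = 20
gcd(4,3,6,5) = 1

Coefficients: [4, 3, 6, 5]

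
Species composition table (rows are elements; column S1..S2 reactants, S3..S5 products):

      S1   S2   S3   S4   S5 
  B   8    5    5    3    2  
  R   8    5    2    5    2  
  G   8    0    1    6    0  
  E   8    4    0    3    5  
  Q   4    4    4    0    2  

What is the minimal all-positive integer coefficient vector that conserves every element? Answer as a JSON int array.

Coefficients: [5, 2, 4, 6, 6]

B: 5·8+2·5 = 50 | 4·5+6·3+6·2 = 50
R: 5·8+2·5 = 50 | 4·2+6·5+6·2 = 50
G: 5·8+2·0 = 40 | 4·1+6·6+6·0 = 40
E: 5·8+2·4 = 48 | 4·0+6·3+6·5 = 48
Q: 5·4+2·4 = 28 | 4·4+6·0+6·2 = 28
gcd(5,2,4,6,6) = 1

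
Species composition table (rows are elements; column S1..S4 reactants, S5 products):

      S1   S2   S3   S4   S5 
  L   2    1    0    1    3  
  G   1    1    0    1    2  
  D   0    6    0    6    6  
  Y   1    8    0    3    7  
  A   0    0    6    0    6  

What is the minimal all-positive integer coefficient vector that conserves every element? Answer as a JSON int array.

Coefficients: [5, 3, 5, 2, 5]

L: 5·2+3·1+5·0+2·1 = 15 | 5·3 = 15
G: 5·1+3·1+5·0+2·1 = 10 | 5·2 = 10
D: 5·0+3·6+5·0+2·6 = 30 | 5·6 = 30
Y: 5·1+3·8+5·0+2·3 = 35 | 5·7 = 35
A: 5·0+3·0+5·6+2·0 = 30 | 5·6 = 30
gcd(5,3,5,2,5) = 1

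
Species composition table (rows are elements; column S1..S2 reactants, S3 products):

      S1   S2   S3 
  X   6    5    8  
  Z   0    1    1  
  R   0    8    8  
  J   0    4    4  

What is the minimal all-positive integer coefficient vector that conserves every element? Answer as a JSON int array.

Coefficients: [1, 2, 2]

X: 1·6+2·5 = 16 | 2·8 = 16
Z: 1·0+2·1 = 2 | 2·1 = 2
R: 1·0+2·8 = 16 | 2·8 = 16
J: 1·0+2·4 = 8 | 2·4 = 8
gcd(1,2,2) = 1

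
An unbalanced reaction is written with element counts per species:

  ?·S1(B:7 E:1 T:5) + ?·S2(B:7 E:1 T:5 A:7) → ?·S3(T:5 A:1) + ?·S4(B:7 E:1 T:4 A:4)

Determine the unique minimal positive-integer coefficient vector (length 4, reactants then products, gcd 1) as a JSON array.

Coefficients: [2, 3, 1, 5]

B: 2·7+3·7 = 35 | 1·0+5·7 = 35
E: 2·1+3·1 = 5 | 1·0+5·1 = 5
T: 2·5+3·5 = 25 | 1·5+5·4 = 25
A: 2·0+3·7 = 21 | 1·1+5·4 = 21
gcd(2,3,1,5) = 1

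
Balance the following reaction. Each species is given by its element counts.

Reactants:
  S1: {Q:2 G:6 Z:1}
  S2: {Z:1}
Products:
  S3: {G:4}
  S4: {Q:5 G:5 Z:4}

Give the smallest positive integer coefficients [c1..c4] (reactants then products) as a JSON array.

Coefficients: [5, 3, 5, 2]

Q: 5·2+3·0 = 10 | 5·0+2·5 = 10
G: 5·6+3·0 = 30 | 5·4+2·5 = 30
Z: 5·1+3·1 = 8 | 5·0+2·4 = 8
gcd(5,3,5,2) = 1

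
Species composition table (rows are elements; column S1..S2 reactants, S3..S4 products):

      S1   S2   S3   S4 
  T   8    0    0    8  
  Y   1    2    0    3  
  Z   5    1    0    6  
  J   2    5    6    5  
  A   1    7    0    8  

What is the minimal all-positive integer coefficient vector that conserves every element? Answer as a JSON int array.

T: 3·8+3·0 = 24 | 1·0+3·8 = 24
Y: 3·1+3·2 = 9 | 1·0+3·3 = 9
Z: 3·5+3·1 = 18 | 1·0+3·6 = 18
J: 3·2+3·5 = 21 | 1·6+3·5 = 21
A: 3·1+3·7 = 24 | 1·0+3·8 = 24
gcd(3,3,1,3) = 1

Coefficients: [3, 3, 1, 3]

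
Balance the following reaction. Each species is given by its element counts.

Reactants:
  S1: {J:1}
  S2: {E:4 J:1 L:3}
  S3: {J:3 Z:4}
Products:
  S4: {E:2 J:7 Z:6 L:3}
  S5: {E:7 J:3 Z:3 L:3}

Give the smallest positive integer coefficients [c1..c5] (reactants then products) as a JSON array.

Coefficients: [4, 5, 6, 3, 2]

E: 4·0+5·4+6·0 = 20 | 3·2+2·7 = 20
J: 4·1+5·1+6·3 = 27 | 3·7+2·3 = 27
Z: 4·0+5·0+6·4 = 24 | 3·6+2·3 = 24
L: 4·0+5·3+6·0 = 15 | 3·3+2·3 = 15
gcd(4,5,6,3,2) = 1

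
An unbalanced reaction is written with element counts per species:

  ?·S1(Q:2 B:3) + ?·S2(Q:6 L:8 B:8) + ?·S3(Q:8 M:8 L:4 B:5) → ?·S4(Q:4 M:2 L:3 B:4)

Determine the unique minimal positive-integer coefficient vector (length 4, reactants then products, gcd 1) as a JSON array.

Q: 1·2+1·6+1·8 = 16 | 4·4 = 16
M: 1·0+1·0+1·8 = 8 | 4·2 = 8
L: 1·0+1·8+1·4 = 12 | 4·3 = 12
B: 1·3+1·8+1·5 = 16 | 4·4 = 16
gcd(1,1,1,4) = 1

Coefficients: [1, 1, 1, 4]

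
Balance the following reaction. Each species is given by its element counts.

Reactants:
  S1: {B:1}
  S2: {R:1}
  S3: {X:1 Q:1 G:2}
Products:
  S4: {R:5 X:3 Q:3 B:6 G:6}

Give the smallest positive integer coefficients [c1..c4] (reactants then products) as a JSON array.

R: 6·0+5·1+3·0 = 5 | 1·5 = 5
X: 6·0+5·0+3·1 = 3 | 1·3 = 3
Q: 6·0+5·0+3·1 = 3 | 1·3 = 3
B: 6·1+5·0+3·0 = 6 | 1·6 = 6
G: 6·0+5·0+3·2 = 6 | 1·6 = 6
gcd(6,5,3,1) = 1

Coefficients: [6, 5, 3, 1]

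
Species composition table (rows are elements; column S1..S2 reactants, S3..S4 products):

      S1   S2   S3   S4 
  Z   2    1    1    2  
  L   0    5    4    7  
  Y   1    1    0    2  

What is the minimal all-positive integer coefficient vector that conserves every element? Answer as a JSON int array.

Coefficients: [1, 5, 1, 3]

Z: 1·2+5·1 = 7 | 1·1+3·2 = 7
L: 1·0+5·5 = 25 | 1·4+3·7 = 25
Y: 1·1+5·1 = 6 | 1·0+3·2 = 6
gcd(1,5,1,3) = 1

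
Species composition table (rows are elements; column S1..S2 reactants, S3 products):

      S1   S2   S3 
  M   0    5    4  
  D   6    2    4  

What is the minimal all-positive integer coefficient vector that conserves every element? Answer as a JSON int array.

M: 2·0+4·5 = 20 | 5·4 = 20
D: 2·6+4·2 = 20 | 5·4 = 20
gcd(2,4,5) = 1

Coefficients: [2, 4, 5]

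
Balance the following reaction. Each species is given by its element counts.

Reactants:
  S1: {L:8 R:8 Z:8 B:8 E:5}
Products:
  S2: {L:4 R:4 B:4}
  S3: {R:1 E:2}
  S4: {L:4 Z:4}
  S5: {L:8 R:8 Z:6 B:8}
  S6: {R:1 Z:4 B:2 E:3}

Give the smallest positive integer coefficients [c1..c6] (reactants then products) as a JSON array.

L: 6·8 = 48 | 5·4+6·0+3·4+2·8+6·0 = 48
R: 6·8 = 48 | 5·4+6·1+3·0+2·8+6·1 = 48
Z: 6·8 = 48 | 5·0+6·0+3·4+2·6+6·4 = 48
B: 6·8 = 48 | 5·4+6·0+3·0+2·8+6·2 = 48
E: 6·5 = 30 | 5·0+6·2+3·0+2·0+6·3 = 30
gcd(6,5,6,3,2,6) = 1

Coefficients: [6, 5, 6, 3, 2, 6]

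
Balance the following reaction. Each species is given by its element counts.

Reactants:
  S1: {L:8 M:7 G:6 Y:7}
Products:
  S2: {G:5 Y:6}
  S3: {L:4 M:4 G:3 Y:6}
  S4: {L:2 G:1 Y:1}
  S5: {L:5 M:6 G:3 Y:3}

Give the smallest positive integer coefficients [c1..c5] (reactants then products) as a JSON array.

Coefficients: [4, 1, 1, 4, 4]

L: 4·8 = 32 | 1·0+1·4+4·2+4·5 = 32
M: 4·7 = 28 | 1·0+1·4+4·0+4·6 = 28
G: 4·6 = 24 | 1·5+1·3+4·1+4·3 = 24
Y: 4·7 = 28 | 1·6+1·6+4·1+4·3 = 28
gcd(4,1,1,4,4) = 1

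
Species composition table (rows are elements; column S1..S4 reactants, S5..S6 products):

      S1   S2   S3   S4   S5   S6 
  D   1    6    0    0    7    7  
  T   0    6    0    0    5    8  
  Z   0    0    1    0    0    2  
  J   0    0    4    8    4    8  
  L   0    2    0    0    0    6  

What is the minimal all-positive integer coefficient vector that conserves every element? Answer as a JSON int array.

D: 3·1+3·6+2·0+1·0 = 21 | 2·7+1·7 = 21
T: 3·0+3·6+2·0+1·0 = 18 | 2·5+1·8 = 18
Z: 3·0+3·0+2·1+1·0 = 2 | 2·0+1·2 = 2
J: 3·0+3·0+2·4+1·8 = 16 | 2·4+1·8 = 16
L: 3·0+3·2+2·0+1·0 = 6 | 2·0+1·6 = 6
gcd(3,3,2,1,2,1) = 1

Coefficients: [3, 3, 2, 1, 2, 1]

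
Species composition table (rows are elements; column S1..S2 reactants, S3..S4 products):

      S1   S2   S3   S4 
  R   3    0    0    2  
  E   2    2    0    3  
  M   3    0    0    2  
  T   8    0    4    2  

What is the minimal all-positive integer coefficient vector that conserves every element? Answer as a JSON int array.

Coefficients: [4, 5, 5, 6]

R: 4·3+5·0 = 12 | 5·0+6·2 = 12
E: 4·2+5·2 = 18 | 5·0+6·3 = 18
M: 4·3+5·0 = 12 | 5·0+6·2 = 12
T: 4·8+5·0 = 32 | 5·4+6·2 = 32
gcd(4,5,5,6) = 1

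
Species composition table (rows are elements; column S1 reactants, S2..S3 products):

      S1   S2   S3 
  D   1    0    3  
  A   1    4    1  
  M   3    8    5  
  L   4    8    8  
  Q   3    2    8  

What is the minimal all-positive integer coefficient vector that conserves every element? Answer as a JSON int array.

D: 6·1 = 6 | 1·0+2·3 = 6
A: 6·1 = 6 | 1·4+2·1 = 6
M: 6·3 = 18 | 1·8+2·5 = 18
L: 6·4 = 24 | 1·8+2·8 = 24
Q: 6·3 = 18 | 1·2+2·8 = 18
gcd(6,1,2) = 1

Coefficients: [6, 1, 2]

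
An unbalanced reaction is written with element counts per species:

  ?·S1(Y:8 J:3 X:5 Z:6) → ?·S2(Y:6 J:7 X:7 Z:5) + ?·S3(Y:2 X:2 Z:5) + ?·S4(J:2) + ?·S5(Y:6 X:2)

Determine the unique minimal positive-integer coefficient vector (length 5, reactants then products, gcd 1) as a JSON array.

Y: 5·8 = 40 | 1·6+5·2+4·0+4·6 = 40
J: 5·3 = 15 | 1·7+5·0+4·2+4·0 = 15
X: 5·5 = 25 | 1·7+5·2+4·0+4·2 = 25
Z: 5·6 = 30 | 1·5+5·5+4·0+4·0 = 30
gcd(5,1,5,4,4) = 1

Coefficients: [5, 1, 5, 4, 4]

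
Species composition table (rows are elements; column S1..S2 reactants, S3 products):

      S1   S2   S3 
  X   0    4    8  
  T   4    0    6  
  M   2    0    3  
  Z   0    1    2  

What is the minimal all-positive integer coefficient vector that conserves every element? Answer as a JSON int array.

Coefficients: [3, 4, 2]

X: 3·0+4·4 = 16 | 2·8 = 16
T: 3·4+4·0 = 12 | 2·6 = 12
M: 3·2+4·0 = 6 | 2·3 = 6
Z: 3·0+4·1 = 4 | 2·2 = 4
gcd(3,4,2) = 1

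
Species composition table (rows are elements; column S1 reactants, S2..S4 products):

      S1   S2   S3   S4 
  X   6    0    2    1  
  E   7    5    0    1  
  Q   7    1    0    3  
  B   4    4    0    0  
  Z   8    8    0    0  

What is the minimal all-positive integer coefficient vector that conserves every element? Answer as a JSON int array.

X: 1·6 = 6 | 1·0+2·2+2·1 = 6
E: 1·7 = 7 | 1·5+2·0+2·1 = 7
Q: 1·7 = 7 | 1·1+2·0+2·3 = 7
B: 1·4 = 4 | 1·4+2·0+2·0 = 4
Z: 1·8 = 8 | 1·8+2·0+2·0 = 8
gcd(1,1,2,2) = 1

Coefficients: [1, 1, 2, 2]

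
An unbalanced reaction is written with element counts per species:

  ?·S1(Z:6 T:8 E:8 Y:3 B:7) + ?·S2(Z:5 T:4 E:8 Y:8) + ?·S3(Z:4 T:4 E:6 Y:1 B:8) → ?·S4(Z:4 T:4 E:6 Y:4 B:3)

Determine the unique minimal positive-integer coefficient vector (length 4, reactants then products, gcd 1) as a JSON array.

Z: 1·6+2·5+1·4 = 20 | 5·4 = 20
T: 1·8+2·4+1·4 = 20 | 5·4 = 20
E: 1·8+2·8+1·6 = 30 | 5·6 = 30
Y: 1·3+2·8+1·1 = 20 | 5·4 = 20
B: 1·7+2·0+1·8 = 15 | 5·3 = 15
gcd(1,2,1,5) = 1

Coefficients: [1, 2, 1, 5]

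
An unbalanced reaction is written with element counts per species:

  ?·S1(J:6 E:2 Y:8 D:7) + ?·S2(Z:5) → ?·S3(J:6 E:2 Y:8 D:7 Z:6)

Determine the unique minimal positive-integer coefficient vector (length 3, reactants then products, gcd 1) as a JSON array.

J: 5·6+6·0 = 30 | 5·6 = 30
E: 5·2+6·0 = 10 | 5·2 = 10
Y: 5·8+6·0 = 40 | 5·8 = 40
D: 5·7+6·0 = 35 | 5·7 = 35
Z: 5·0+6·5 = 30 | 5·6 = 30
gcd(5,6,5) = 1

Coefficients: [5, 6, 5]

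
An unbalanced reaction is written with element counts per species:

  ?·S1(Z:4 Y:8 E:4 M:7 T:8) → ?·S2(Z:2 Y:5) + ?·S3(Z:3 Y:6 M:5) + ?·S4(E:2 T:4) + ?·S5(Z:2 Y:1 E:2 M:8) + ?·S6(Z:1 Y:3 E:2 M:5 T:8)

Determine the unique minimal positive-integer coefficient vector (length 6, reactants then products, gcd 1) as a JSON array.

Z: 4·4 = 16 | 2·2+3·3+6·0+1·2+1·1 = 16
Y: 4·8 = 32 | 2·5+3·6+6·0+1·1+1·3 = 32
E: 4·4 = 16 | 2·0+3·0+6·2+1·2+1·2 = 16
M: 4·7 = 28 | 2·0+3·5+6·0+1·8+1·5 = 28
T: 4·8 = 32 | 2·0+3·0+6·4+1·0+1·8 = 32
gcd(4,2,3,6,1,1) = 1

Coefficients: [4, 2, 3, 6, 1, 1]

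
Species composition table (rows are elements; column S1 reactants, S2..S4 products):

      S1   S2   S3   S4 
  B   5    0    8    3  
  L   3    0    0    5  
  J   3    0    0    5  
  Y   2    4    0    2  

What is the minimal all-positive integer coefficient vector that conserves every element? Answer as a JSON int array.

Coefficients: [5, 1, 2, 3]

B: 5·5 = 25 | 1·0+2·8+3·3 = 25
L: 5·3 = 15 | 1·0+2·0+3·5 = 15
J: 5·3 = 15 | 1·0+2·0+3·5 = 15
Y: 5·2 = 10 | 1·4+2·0+3·2 = 10
gcd(5,1,2,3) = 1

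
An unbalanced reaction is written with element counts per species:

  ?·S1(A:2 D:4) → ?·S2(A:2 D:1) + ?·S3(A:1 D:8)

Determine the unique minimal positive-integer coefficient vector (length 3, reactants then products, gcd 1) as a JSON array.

A: 5·2 = 10 | 4·2+2·1 = 10
D: 5·4 = 20 | 4·1+2·8 = 20
gcd(5,4,2) = 1

Coefficients: [5, 4, 2]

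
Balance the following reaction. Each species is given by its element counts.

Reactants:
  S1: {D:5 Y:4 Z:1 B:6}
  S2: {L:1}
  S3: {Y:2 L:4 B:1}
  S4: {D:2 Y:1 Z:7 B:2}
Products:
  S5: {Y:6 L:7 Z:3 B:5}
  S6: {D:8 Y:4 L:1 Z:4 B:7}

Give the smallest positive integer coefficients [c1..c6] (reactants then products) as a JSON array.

Coefficients: [4, 5, 3, 2, 2, 3]

D: 4·5+5·0+3·0+2·2 = 24 | 2·0+3·8 = 24
Y: 4·4+5·0+3·2+2·1 = 24 | 2·6+3·4 = 24
L: 4·0+5·1+3·4+2·0 = 17 | 2·7+3·1 = 17
Z: 4·1+5·0+3·0+2·7 = 18 | 2·3+3·4 = 18
B: 4·6+5·0+3·1+2·2 = 31 | 2·5+3·7 = 31
gcd(4,5,3,2,2,3) = 1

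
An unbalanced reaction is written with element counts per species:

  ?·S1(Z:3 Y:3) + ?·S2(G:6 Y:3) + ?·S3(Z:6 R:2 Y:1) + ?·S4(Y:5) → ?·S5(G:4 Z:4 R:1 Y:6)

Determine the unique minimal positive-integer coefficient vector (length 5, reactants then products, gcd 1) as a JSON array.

G: 2·0+4·6+3·0+3·0 = 24 | 6·4 = 24
Z: 2·3+4·0+3·6+3·0 = 24 | 6·4 = 24
R: 2·0+4·0+3·2+3·0 = 6 | 6·1 = 6
Y: 2·3+4·3+3·1+3·5 = 36 | 6·6 = 36
gcd(2,4,3,3,6) = 1

Coefficients: [2, 4, 3, 3, 6]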